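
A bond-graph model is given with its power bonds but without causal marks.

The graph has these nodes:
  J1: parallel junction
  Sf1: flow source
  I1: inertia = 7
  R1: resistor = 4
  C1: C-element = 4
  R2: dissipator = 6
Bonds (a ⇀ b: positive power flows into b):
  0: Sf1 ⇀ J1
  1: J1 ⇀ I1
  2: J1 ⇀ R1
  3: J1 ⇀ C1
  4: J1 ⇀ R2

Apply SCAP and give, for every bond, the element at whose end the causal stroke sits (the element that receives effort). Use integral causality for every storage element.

β0 stroke at Sf1
β1 stroke at I1
β2 stroke at R1
β3 stroke at J1
β4 stroke at R2

β0 stroke at Sf1  (Sf1: flow source, stroke at near end)
β1 stroke at I1  (I1 integral (f out))
β3 stroke at J1  (C1: C, integral causality)
β2 stroke at R1  (0-jn J1 has e-setter on 3)
β4 stroke at R2  (J1: bond 3 brought effort, rest push out)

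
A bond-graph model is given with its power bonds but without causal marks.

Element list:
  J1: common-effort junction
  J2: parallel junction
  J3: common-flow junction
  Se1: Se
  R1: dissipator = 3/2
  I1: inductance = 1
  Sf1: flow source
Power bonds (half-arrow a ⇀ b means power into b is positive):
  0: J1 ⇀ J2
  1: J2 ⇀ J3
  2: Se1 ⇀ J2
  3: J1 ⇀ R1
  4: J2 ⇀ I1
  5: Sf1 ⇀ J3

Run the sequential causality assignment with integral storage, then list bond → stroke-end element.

#2 stroke at J2  (source Se1 imposes e)
#5 stroke at Sf1  (source Sf1 imposes f)
#0 stroke at J1  (J2 effort already set via bond 2)
#1 stroke at J3  (0-jn J2 has e-setter on 2)
#4 stroke at I1  (J2 effort already set via bond 2)
#3 stroke at R1  (J1 effort already set via bond 0)

β0 stroke→J1
β1 stroke→J3
β2 stroke→J2
β3 stroke→R1
β4 stroke→I1
β5 stroke→Sf1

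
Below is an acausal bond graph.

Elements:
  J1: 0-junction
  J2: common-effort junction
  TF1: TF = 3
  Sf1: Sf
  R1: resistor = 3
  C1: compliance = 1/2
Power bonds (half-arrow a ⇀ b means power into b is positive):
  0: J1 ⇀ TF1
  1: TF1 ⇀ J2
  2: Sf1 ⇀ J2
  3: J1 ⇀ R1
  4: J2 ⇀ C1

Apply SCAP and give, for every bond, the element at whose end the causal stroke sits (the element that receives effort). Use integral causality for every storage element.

#0 |J1
#1 |TF1
#2 |Sf1
#3 |R1
#4 |J2

b2 |Sf1  (Sf1 (Sf) sets flow on bond)
b4 |J2  (C1 integral (e out))
b1 |TF1  (0-jn J2 has e-setter on 4)
b0 |J1  (through TF1, causality passes straight; one stroke at TF1)
b3 |R1  (J1: bond 0 brought effort, rest push out)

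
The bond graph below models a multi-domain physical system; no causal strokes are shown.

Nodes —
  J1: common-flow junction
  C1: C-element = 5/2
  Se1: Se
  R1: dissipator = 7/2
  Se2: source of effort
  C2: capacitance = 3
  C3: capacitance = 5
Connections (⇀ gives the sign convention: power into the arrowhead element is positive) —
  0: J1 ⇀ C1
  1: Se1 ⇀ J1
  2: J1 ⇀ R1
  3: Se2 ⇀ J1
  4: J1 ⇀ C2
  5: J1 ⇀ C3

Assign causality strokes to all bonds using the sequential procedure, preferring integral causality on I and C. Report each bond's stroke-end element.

#1 →J1  (source Se1 imposes e)
#3 →J1  (Se2: effort source, stroke at far end)
#0 →J1  (C1 outputs effort q/C1)
#4 →J1  (C2: C, integral causality)
#5 →J1  (C3: C, integral causality)
#2 →R1  (J1 needs exactly one f-in)

#0 →J1
#1 →J1
#2 →R1
#3 →J1
#4 →J1
#5 →J1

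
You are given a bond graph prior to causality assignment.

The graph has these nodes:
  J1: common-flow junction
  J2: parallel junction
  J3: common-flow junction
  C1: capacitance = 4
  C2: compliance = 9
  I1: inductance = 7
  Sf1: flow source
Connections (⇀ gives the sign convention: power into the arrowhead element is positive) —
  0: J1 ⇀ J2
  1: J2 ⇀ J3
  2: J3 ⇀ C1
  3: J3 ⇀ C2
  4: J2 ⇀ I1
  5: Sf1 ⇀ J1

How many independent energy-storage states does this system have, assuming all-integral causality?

3  (C1, C2, I1 all integral)

#5 →Sf1  (Sf1: flow source, stroke at near end)
#0 →J1  (J1: bond 5 brought flow, rest push out)
#2 →J3  (C1 outputs effort q/C1)
#3 →J3  (C2 integral (e out))
#1 →J2  (closing 1-jn rule on J3)
#4 →I1  (common-e at J2 fixed by 1)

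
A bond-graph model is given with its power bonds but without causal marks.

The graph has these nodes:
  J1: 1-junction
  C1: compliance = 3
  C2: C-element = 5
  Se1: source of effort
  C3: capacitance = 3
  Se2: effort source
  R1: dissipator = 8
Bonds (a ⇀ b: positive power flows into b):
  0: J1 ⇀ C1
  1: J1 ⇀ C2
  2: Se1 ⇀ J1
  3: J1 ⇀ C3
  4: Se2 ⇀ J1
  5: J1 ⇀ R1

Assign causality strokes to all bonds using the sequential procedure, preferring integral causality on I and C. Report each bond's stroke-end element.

β2 →J1  (Se1 fixes effort; stroke away)
β4 →J1  (Se2: effort source, stroke at far end)
β0 →J1  (C1 outputs effort q/C1)
β1 →J1  (prefer integral on C2)
β3 →J1  (prefer integral on C3)
β5 →R1  (J1 needs exactly one f-in)

β0 →J1
β1 →J1
β2 →J1
β3 →J1
β4 →J1
β5 →R1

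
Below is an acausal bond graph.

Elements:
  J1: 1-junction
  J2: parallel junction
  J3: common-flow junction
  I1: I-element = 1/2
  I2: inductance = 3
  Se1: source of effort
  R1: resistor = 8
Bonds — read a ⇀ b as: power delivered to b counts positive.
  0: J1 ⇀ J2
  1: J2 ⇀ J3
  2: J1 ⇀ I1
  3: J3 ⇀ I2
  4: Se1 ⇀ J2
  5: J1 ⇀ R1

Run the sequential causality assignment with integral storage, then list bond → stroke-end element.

bond 0 stroke at J1
bond 1 stroke at J3
bond 2 stroke at I1
bond 3 stroke at I2
bond 4 stroke at J2
bond 5 stroke at J1

#4 stroke→J2  (Se1 fixes effort; stroke away)
#0 stroke→J1  (J2 effort already set via bond 4)
#1 stroke→J3  (J2: bond 4 brought effort, rest push out)
#3 stroke→I2  (J3: last free bond brings flow in)
#2 stroke→I1  (I1: I, integral causality)
#5 stroke→J1  (common-f at J1 fixed by 2)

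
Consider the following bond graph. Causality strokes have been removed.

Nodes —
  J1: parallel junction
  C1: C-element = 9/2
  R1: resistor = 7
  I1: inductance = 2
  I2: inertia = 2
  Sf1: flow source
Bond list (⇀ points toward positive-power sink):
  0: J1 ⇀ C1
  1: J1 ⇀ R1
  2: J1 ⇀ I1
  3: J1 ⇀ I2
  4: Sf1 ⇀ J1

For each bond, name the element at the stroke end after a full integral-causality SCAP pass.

b4 |Sf1  (Sf1 (Sf) sets flow on bond)
b0 |J1  (C1 outputs effort q/C1)
b1 |R1  (J1 effort already set via bond 0)
b2 |I1  (0-jn J1 has e-setter on 0)
b3 |I2  (common-e at J1 fixed by 0)

β0 |J1
β1 |R1
β2 |I1
β3 |I2
β4 |Sf1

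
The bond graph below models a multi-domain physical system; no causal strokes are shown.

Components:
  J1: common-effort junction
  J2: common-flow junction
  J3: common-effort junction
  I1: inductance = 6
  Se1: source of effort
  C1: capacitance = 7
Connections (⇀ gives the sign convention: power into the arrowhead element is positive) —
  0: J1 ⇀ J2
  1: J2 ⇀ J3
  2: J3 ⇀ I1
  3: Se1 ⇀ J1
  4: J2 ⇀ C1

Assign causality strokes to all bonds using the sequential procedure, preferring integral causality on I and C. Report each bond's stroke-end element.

b3 stroke→J1  (Se1 fixes effort; stroke away)
b0 stroke→J2  (common-e at J1 fixed by 3)
b2 stroke→I1  (I1 integral (f out))
b1 stroke→J3  (only one effort-in slot at J3)
b4 stroke→J2  (J2 flow already set via bond 1)

bond 0 |J2
bond 1 |J3
bond 2 |I1
bond 3 |J1
bond 4 |J2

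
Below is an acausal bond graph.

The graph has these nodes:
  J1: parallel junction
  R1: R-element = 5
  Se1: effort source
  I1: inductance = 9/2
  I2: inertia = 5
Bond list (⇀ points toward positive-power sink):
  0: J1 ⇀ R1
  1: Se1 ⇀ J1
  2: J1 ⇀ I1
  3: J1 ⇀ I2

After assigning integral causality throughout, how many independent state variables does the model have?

b1 |J1  (Se1: effort source, stroke at far end)
b0 |R1  (J1 effort already set via bond 1)
b2 |I1  (J1: bond 1 brought effort, rest push out)
b3 |I2  (0-jn J1 has e-setter on 1)

2  (I1, I2 all integral)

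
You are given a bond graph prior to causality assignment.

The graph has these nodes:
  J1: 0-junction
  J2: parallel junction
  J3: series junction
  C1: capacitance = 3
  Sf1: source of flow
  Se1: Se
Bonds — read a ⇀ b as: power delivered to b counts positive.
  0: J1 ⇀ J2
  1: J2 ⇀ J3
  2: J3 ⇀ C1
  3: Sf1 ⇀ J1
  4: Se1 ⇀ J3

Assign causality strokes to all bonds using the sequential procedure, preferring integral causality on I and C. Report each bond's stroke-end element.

#0 stroke→J1
#1 stroke→J2
#2 stroke→J3
#3 stroke→Sf1
#4 stroke→J3

b3 |Sf1  (Sf1 (Sf) sets flow on bond)
b4 |J3  (Se1: effort source, stroke at far end)
b0 |J1  (J1 needs exactly one e-in)
b1 |J2  (only one effort-in slot at J2)
b2 |J3  (common-f at J3 fixed by 1)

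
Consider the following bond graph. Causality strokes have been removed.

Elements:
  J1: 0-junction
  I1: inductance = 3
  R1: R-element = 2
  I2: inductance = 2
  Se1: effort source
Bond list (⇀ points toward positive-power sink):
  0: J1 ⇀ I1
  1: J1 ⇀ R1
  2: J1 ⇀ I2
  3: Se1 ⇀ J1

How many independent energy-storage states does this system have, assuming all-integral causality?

bond 3 |J1  (Se1 (Se) sets effort on bond)
bond 0 |I1  (J1 effort already set via bond 3)
bond 1 |R1  (common-e at J1 fixed by 3)
bond 2 |I2  (common-e at J1 fixed by 3)

2  (I1, I2 all integral)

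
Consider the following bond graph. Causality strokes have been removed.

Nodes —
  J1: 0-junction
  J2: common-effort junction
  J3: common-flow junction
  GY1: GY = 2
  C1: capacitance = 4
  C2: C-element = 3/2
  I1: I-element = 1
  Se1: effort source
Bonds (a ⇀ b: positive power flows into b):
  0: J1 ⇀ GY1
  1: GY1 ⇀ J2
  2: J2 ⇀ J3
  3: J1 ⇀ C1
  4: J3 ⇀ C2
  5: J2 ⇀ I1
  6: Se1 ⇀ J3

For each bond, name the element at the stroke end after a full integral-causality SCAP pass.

bond 6 |J3  (Se1: effort source, stroke at far end)
bond 3 |J1  (C1 outputs effort q/C1)
bond 0 |GY1  (common-e at J1 fixed by 3)
bond 1 |GY1  (GY GY1: same side as bond 0)
bond 4 |J3  (C2: C, integral causality)
bond 2 |J2  (closing 1-jn rule on J3)
bond 5 |I1  (common-e at J2 fixed by 2)

β0 stroke→GY1
β1 stroke→GY1
β2 stroke→J2
β3 stroke→J1
β4 stroke→J3
β5 stroke→I1
β6 stroke→J3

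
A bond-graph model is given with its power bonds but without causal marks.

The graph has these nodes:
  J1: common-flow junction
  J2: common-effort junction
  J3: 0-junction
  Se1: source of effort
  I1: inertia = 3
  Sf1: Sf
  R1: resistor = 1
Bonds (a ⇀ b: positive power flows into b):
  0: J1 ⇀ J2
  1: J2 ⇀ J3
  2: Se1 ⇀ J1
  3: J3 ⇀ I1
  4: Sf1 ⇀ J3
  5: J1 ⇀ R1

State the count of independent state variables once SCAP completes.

1  (I1 all integral)

β2 stroke at J1  (source Se1 imposes e)
β4 stroke at Sf1  (source Sf1 imposes f)
β3 stroke at I1  (prefer integral on I1)
β1 stroke at J3  (closing 0-jn rule on J3)
β0 stroke at J2  (J2 needs exactly one e-in)
β5 stroke at J1  (1-jn J1 has f-setter on 0)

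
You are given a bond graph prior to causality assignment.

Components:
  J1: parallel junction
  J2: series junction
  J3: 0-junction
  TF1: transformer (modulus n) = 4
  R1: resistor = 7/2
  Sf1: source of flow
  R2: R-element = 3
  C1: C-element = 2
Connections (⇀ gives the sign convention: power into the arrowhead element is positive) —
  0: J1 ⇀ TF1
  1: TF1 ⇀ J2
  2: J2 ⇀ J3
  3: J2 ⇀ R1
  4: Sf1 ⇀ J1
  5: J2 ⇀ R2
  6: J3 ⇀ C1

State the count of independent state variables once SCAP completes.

1  (C1 all integral)

bond 4 stroke→Sf1  (Sf1 fixes flow; stroke at Sf1)
bond 0 stroke→J1  (only one effort-in slot at J1)
bond 1 stroke→TF1  (through TF1, causality passes straight; one stroke at TF1)
bond 2 stroke→J2  (common-f at J2 fixed by 1)
bond 3 stroke→J2  (common-f at J2 fixed by 1)
bond 5 stroke→J2  (1-jn J2 has f-setter on 1)
bond 6 stroke→J3  (only one effort-in slot at J3)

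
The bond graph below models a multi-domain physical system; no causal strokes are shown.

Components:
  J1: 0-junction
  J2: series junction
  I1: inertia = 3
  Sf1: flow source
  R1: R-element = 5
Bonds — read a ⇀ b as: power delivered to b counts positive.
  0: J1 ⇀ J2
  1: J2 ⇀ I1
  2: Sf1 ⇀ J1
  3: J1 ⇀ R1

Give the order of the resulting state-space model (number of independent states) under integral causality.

1  (I1 all integral)

b2 →Sf1  (Sf1 fixes flow; stroke at Sf1)
b1 →I1  (I1 outputs flow p/I1)
b0 →J2  (J2 flow already set via bond 1)
b3 →J1  (closing 0-jn rule on J1)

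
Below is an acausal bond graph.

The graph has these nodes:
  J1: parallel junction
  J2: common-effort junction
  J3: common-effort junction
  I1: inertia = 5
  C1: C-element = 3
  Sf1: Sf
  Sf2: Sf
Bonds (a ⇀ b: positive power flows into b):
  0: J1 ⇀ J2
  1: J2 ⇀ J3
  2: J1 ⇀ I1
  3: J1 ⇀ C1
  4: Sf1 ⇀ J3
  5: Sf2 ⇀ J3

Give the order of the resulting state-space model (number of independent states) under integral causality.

2  (C1, I1 all integral)

b4 →Sf1  (source Sf1 imposes f)
b5 →Sf2  (Sf2 fixes flow; stroke at Sf2)
b1 →J3  (only one effort-in slot at J3)
b0 →J2  (J2 needs exactly one e-in)
b2 →I1  (I1: I, integral causality)
b3 →J1  (J1 needs exactly one e-in)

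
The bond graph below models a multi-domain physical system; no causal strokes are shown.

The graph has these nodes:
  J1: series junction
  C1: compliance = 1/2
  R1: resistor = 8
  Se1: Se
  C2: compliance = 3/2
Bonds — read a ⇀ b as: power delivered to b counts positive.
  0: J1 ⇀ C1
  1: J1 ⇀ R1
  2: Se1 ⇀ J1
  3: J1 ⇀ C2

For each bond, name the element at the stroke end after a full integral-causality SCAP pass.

#2 stroke→J1  (source Se1 imposes e)
#0 stroke→J1  (C1 outputs effort q/C1)
#3 stroke→J1  (C2 integral (e out))
#1 stroke→R1  (closing 1-jn rule on J1)

β0 |J1
β1 |R1
β2 |J1
β3 |J1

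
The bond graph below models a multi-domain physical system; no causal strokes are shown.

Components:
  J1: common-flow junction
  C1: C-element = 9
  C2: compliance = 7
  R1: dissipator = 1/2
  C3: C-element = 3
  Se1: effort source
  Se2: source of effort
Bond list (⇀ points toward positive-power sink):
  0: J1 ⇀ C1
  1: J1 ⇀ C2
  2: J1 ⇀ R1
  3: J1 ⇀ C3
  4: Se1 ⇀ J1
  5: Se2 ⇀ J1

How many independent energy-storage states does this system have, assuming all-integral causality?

3  (C1, C2, C3 all integral)

β4 →J1  (Se1 fixes effort; stroke away)
β5 →J1  (Se2 (Se) sets effort on bond)
β0 →J1  (prefer integral on C1)
β1 →J1  (C2 integral (e out))
β3 →J1  (prefer integral on C3)
β2 →R1  (J1: last free bond brings flow in)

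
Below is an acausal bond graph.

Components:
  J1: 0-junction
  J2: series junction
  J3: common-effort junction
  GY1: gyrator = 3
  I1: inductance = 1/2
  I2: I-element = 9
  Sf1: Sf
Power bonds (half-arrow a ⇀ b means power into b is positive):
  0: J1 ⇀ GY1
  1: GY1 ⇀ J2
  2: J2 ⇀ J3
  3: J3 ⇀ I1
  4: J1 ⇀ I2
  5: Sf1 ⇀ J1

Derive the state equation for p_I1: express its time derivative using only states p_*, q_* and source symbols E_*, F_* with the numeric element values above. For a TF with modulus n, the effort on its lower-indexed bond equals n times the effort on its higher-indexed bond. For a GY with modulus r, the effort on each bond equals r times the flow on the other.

dp_I1/dt = 3*F_Sf1 - p_I2/3

β5 stroke at Sf1  (Sf1 (Sf) sets flow on bond)
β3 stroke at I1  (I1 integral (f out))
β2 stroke at J3  (closing 0-jn rule on J3)
β1 stroke at J2  (J2: bond 2 brought flow, rest push out)
β0 stroke at J1  (through GY1, causality inverts; strokes same side of GY1)
β4 stroke at I2  (J1 effort already set via bond 0)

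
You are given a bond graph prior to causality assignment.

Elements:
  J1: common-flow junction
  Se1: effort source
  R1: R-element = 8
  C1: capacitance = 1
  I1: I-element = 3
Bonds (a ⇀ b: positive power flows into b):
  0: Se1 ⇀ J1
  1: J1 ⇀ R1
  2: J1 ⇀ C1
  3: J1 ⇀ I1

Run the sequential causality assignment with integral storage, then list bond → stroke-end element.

b0 →J1  (Se1: effort source, stroke at far end)
b2 →J1  (prefer integral on C1)
b3 →I1  (I1 integral (f out))
b1 →J1  (1-jn J1 has f-setter on 3)

bond 0 stroke→J1
bond 1 stroke→J1
bond 2 stroke→J1
bond 3 stroke→I1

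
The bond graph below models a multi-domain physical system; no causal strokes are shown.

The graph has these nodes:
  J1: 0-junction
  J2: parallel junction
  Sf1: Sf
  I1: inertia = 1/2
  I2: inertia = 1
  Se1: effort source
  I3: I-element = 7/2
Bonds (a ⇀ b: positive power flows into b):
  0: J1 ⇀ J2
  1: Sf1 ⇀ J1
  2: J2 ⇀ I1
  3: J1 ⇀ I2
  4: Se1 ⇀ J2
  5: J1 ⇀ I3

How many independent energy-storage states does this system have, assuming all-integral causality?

#1 stroke→Sf1  (source Sf1 imposes f)
#4 stroke→J2  (Se1 (Se) sets effort on bond)
#0 stroke→J1  (J2: bond 4 brought effort, rest push out)
#2 stroke→I1  (J2 effort already set via bond 4)
#3 stroke→I2  (J1 effort already set via bond 0)
#5 stroke→I3  (J1: bond 0 brought effort, rest push out)

3  (I1, I2, I3 all integral)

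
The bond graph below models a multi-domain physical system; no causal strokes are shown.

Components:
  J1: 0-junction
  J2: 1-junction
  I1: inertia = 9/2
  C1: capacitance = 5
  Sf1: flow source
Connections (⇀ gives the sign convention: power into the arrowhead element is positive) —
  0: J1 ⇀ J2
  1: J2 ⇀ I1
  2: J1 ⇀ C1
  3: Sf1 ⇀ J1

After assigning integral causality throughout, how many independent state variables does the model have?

b3 →Sf1  (source Sf1 imposes f)
b1 →I1  (I1: I, integral causality)
b0 →J2  (J2: bond 1 brought flow, rest push out)
b2 →J1  (J1: last free bond brings effort in)

2  (C1, I1 all integral)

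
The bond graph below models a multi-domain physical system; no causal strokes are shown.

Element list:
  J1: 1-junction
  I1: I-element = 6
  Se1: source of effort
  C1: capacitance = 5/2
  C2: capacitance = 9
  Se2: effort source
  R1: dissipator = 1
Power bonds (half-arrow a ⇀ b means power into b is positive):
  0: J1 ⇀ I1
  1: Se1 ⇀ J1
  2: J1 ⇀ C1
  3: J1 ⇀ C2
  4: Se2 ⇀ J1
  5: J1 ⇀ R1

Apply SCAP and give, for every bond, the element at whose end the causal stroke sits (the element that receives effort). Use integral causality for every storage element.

bond 0 stroke→I1
bond 1 stroke→J1
bond 2 stroke→J1
bond 3 stroke→J1
bond 4 stroke→J1
bond 5 stroke→J1

bond 1 |J1  (Se1 fixes effort; stroke away)
bond 4 |J1  (Se2: effort source, stroke at far end)
bond 0 |I1  (I1 integral (f out))
bond 2 |J1  (common-f at J1 fixed by 0)
bond 3 |J1  (common-f at J1 fixed by 0)
bond 5 |J1  (J1: bond 0 brought flow, rest push out)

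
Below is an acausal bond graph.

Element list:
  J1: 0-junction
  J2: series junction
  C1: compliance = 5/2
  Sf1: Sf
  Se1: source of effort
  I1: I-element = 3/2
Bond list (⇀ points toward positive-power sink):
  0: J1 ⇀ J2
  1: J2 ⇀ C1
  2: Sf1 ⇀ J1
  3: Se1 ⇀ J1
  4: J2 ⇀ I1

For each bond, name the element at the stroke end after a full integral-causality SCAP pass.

β0 →J2
β1 →J2
β2 →Sf1
β3 →J1
β4 →I1

b2 stroke at Sf1  (Sf1 (Sf) sets flow on bond)
b3 stroke at J1  (Se1 fixes effort; stroke away)
b0 stroke at J2  (0-jn J1 has e-setter on 3)
b1 stroke at J2  (C1 outputs effort q/C1)
b4 stroke at I1  (J2 needs exactly one f-in)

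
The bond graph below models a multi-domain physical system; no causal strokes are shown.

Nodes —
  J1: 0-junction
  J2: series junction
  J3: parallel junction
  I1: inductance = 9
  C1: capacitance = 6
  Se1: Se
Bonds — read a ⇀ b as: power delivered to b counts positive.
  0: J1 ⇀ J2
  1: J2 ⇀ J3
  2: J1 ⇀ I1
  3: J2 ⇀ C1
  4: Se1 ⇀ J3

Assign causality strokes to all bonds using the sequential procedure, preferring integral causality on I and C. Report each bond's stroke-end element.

b4 stroke→J3  (Se1 fixes effort; stroke away)
b1 stroke→J2  (common-e at J3 fixed by 4)
b2 stroke→I1  (I1: I, integral causality)
b0 stroke→J1  (J1: last free bond brings effort in)
b3 stroke→J2  (common-f at J2 fixed by 0)

bond 0 stroke at J1
bond 1 stroke at J2
bond 2 stroke at I1
bond 3 stroke at J2
bond 4 stroke at J3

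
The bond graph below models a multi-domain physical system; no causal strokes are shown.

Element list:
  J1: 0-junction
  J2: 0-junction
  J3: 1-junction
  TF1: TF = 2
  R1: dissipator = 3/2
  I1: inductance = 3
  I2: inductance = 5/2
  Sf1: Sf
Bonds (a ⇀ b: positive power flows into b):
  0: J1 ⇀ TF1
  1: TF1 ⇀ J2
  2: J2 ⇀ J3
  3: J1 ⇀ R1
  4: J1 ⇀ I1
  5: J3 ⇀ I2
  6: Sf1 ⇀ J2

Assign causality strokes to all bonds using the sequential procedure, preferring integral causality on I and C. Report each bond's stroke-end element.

b6 stroke→Sf1  (Sf1 (Sf) sets flow on bond)
b4 stroke→I1  (I1: I, integral causality)
b5 stroke→I2  (I2: I, integral causality)
b2 stroke→J3  (1-jn J3 has f-setter on 5)
b1 stroke→J2  (closing 0-jn rule on J2)
b0 stroke→TF1  (TF TF1: opposite of bond 1)
b3 stroke→J1  (J1 needs exactly one e-in)

bond 0 stroke at TF1
bond 1 stroke at J2
bond 2 stroke at J3
bond 3 stroke at J1
bond 4 stroke at I1
bond 5 stroke at I2
bond 6 stroke at Sf1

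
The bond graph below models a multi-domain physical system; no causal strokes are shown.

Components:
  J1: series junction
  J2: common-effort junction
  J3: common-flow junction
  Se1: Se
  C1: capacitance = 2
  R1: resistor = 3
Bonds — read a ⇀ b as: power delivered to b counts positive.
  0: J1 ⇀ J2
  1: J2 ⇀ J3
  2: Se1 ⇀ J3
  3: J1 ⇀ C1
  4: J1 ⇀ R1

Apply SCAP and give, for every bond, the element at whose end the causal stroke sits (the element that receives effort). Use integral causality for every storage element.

β2 |J3  (Se1 fixes effort; stroke away)
β1 |J2  (only one flow-in slot at J3)
β0 |J1  (J2 effort already set via bond 1)
β3 |J1  (C1 integral (e out))
β4 |R1  (J1: last free bond brings flow in)

#0 →J1
#1 →J2
#2 →J3
#3 →J1
#4 →R1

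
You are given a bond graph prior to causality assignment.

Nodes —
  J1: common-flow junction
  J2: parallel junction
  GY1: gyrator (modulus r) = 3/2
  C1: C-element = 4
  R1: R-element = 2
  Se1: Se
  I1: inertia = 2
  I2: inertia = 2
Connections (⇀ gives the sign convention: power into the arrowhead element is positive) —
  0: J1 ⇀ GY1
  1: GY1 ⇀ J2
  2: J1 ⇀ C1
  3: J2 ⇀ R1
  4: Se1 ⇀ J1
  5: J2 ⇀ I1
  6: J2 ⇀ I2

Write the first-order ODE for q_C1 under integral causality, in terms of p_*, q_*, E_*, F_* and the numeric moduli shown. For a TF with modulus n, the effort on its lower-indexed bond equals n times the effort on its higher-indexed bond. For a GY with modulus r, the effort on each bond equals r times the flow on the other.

b4 |J1  (Se1 fixes effort; stroke away)
b2 |J1  (C1: C, integral causality)
b0 |GY1  (J1: last free bond brings flow in)
b1 |GY1  (GY1 both-in/both-out from 0)
b5 |I1  (prefer integral on I1)
b6 |I2  (I2 integral (f out))
b3 |J2  (closing 0-jn rule on J2)

dq_C1/dt = 8*E_Se1/9 - 2*p_I1/3 - 2*p_I2/3 - 2*q_C1/9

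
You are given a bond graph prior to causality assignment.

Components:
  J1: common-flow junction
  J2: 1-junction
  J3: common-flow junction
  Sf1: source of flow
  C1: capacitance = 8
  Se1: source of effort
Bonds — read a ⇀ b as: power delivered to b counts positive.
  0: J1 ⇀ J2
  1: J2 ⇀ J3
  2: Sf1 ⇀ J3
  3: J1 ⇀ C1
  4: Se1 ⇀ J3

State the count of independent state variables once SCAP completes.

1  (C1 all integral)

bond 2 |Sf1  (Sf1 (Sf) sets flow on bond)
bond 4 |J3  (Se1 (Se) sets effort on bond)
bond 1 |J3  (J3: bond 2 brought flow, rest push out)
bond 0 |J2  (1-jn J2 has f-setter on 1)
bond 3 |J1  (J1 flow already set via bond 0)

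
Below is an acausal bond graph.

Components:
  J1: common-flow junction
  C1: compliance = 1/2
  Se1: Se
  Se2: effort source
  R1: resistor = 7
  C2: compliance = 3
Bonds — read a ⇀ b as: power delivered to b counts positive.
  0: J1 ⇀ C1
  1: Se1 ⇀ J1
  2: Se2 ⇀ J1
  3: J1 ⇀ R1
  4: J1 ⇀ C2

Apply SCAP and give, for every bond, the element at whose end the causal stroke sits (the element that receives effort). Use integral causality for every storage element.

β0 stroke→J1
β1 stroke→J1
β2 stroke→J1
β3 stroke→R1
β4 stroke→J1

β1 →J1  (Se1: effort source, stroke at far end)
β2 →J1  (Se2 fixes effort; stroke away)
β0 →J1  (C1 outputs effort q/C1)
β4 →J1  (C2 integral (e out))
β3 →R1  (closing 1-jn rule on J1)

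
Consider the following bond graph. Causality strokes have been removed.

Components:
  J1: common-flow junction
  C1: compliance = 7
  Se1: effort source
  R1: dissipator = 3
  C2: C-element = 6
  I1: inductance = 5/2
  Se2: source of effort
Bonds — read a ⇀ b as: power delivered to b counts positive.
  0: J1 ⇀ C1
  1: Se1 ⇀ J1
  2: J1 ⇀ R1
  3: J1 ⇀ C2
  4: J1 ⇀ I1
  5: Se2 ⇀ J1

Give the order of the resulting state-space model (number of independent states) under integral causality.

b1 stroke at J1  (Se1: effort source, stroke at far end)
b5 stroke at J1  (Se2 (Se) sets effort on bond)
b0 stroke at J1  (prefer integral on C1)
b3 stroke at J1  (C2 outputs effort q/C2)
b4 stroke at I1  (I1 outputs flow p/I1)
b2 stroke at J1  (J1: bond 4 brought flow, rest push out)

3  (C1, C2, I1 all integral)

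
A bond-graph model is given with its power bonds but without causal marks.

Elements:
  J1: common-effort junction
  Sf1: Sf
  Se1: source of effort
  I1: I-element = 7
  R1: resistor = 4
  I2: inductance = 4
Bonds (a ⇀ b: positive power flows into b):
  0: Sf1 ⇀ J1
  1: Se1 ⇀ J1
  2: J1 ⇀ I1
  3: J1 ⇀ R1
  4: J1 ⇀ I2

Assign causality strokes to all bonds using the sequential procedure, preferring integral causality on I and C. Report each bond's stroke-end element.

β0 →Sf1  (source Sf1 imposes f)
β1 →J1  (Se1: effort source, stroke at far end)
β2 →I1  (J1 effort already set via bond 1)
β3 →R1  (J1 effort already set via bond 1)
β4 →I2  (J1: bond 1 brought effort, rest push out)

#0 →Sf1
#1 →J1
#2 →I1
#3 →R1
#4 →I2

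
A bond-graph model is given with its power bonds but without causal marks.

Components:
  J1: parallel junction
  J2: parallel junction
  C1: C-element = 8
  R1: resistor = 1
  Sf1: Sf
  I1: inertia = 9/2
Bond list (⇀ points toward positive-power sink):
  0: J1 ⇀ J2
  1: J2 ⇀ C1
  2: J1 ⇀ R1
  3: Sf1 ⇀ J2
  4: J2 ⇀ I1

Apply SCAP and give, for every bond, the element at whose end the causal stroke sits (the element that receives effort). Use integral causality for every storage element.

bond 3 →Sf1  (source Sf1 imposes f)
bond 1 →J2  (prefer integral on C1)
bond 0 →J1  (J2 effort already set via bond 1)
bond 4 →I1  (J2: bond 1 brought effort, rest push out)
bond 2 →R1  (J1 effort already set via bond 0)

β0 stroke at J1
β1 stroke at J2
β2 stroke at R1
β3 stroke at Sf1
β4 stroke at I1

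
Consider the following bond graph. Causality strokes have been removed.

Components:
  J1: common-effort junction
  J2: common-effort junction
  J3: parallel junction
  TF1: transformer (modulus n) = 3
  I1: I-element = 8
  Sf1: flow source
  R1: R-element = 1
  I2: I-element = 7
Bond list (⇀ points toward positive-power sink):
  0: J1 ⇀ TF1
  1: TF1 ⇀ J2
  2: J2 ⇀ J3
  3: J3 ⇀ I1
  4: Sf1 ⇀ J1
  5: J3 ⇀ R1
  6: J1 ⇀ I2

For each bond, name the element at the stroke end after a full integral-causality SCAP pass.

β0 stroke→J1
β1 stroke→TF1
β2 stroke→J2
β3 stroke→I1
β4 stroke→Sf1
β5 stroke→J3
β6 stroke→I2

β4 stroke at Sf1  (Sf1 fixes flow; stroke at Sf1)
β3 stroke at I1  (I1 integral (f out))
β6 stroke at I2  (I2 outputs flow p/I2)
β0 stroke at J1  (only one effort-in slot at J1)
β1 stroke at TF1  (through TF1, causality passes straight; one stroke at TF1)
β2 stroke at J2  (only one effort-in slot at J2)
β5 stroke at J3  (J3 needs exactly one e-in)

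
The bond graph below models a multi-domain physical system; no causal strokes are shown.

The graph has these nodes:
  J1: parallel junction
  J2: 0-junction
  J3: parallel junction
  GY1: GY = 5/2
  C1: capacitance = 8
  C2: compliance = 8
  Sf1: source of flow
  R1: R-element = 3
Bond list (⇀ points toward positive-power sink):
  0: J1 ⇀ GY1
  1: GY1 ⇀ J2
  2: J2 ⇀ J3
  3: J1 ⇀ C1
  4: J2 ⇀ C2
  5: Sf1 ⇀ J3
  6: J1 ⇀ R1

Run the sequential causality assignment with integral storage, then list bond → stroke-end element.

b0 stroke→GY1
b1 stroke→GY1
b2 stroke→J3
b3 stroke→J1
b4 stroke→J2
b5 stroke→Sf1
b6 stroke→R1

β5 |Sf1  (Sf1: flow source, stroke at near end)
β2 |J3  (closing 0-jn rule on J3)
β3 |J1  (C1 outputs effort q/C1)
β0 |GY1  (J1 effort already set via bond 3)
β6 |R1  (J1: bond 3 brought effort, rest push out)
β1 |GY1  (GY1 both-in/both-out from 0)
β4 |J2  (J2 needs exactly one e-in)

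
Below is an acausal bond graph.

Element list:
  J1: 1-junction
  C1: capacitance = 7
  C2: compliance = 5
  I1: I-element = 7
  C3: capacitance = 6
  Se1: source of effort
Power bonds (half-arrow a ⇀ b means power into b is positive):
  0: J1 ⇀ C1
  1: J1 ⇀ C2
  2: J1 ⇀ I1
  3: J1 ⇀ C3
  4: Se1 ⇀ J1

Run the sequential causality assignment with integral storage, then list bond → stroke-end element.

#4 →J1  (source Se1 imposes e)
#0 →J1  (C1 outputs effort q/C1)
#1 →J1  (C2 outputs effort q/C2)
#2 →I1  (I1: I, integral causality)
#3 →J1  (1-jn J1 has f-setter on 2)

β0 stroke→J1
β1 stroke→J1
β2 stroke→I1
β3 stroke→J1
β4 stroke→J1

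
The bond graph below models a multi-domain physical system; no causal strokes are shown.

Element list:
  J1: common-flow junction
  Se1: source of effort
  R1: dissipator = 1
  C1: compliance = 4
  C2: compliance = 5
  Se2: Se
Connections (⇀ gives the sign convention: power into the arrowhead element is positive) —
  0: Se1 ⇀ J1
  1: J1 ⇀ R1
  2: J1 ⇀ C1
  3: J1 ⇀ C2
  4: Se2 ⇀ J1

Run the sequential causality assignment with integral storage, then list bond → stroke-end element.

b0 |J1  (source Se1 imposes e)
b4 |J1  (Se2 fixes effort; stroke away)
b2 |J1  (C1 integral (e out))
b3 |J1  (C2: C, integral causality)
b1 |R1  (only one flow-in slot at J1)

b0 stroke at J1
b1 stroke at R1
b2 stroke at J1
b3 stroke at J1
b4 stroke at J1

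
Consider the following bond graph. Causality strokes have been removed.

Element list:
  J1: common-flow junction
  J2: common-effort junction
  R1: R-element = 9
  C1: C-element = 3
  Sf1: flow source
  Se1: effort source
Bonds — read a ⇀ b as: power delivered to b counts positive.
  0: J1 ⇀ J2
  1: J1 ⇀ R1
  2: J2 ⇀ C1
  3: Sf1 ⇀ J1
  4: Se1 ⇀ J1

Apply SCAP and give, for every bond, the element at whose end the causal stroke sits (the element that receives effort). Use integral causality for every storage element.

bond 3 |Sf1  (Sf1 (Sf) sets flow on bond)
bond 4 |J1  (source Se1 imposes e)
bond 0 |J1  (J1 flow already set via bond 3)
bond 1 |J1  (1-jn J1 has f-setter on 3)
bond 2 |J2  (J2: last free bond brings effort in)

#0 stroke→J1
#1 stroke→J1
#2 stroke→J2
#3 stroke→Sf1
#4 stroke→J1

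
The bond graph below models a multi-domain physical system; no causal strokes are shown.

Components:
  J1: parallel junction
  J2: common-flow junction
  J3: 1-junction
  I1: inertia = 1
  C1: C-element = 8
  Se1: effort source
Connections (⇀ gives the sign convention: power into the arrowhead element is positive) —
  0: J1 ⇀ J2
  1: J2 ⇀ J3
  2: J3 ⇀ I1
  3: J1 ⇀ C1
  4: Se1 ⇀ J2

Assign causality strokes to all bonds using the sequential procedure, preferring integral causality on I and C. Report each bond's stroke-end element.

β4 stroke at J2  (Se1 fixes effort; stroke away)
β2 stroke at I1  (I1 outputs flow p/I1)
β1 stroke at J3  (common-f at J3 fixed by 2)
β0 stroke at J2  (common-f at J2 fixed by 1)
β3 stroke at J1  (J1: last free bond brings effort in)

bond 0 |J2
bond 1 |J3
bond 2 |I1
bond 3 |J1
bond 4 |J2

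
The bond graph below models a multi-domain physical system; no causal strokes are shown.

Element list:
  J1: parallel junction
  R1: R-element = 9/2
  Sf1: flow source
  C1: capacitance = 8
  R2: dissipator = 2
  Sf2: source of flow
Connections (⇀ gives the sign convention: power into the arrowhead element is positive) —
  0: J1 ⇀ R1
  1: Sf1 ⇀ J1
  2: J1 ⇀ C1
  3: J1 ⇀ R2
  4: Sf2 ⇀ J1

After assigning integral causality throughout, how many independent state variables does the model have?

1  (C1 all integral)

b1 stroke→Sf1  (source Sf1 imposes f)
b4 stroke→Sf2  (source Sf2 imposes f)
b2 stroke→J1  (C1 integral (e out))
b0 stroke→R1  (common-e at J1 fixed by 2)
b3 stroke→R2  (0-jn J1 has e-setter on 2)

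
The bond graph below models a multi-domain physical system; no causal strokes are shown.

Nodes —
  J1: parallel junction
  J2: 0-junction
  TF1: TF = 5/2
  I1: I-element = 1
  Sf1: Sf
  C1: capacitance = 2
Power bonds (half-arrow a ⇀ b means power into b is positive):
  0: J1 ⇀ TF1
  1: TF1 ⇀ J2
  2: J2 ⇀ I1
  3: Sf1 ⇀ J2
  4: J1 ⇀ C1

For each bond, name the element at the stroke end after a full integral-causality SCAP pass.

b3 →Sf1  (Sf1 (Sf) sets flow on bond)
b2 →I1  (I1: I, integral causality)
b1 →J2  (only one effort-in slot at J2)
b0 →TF1  (TF1 one-in-one-out from 1)
b4 →J1  (only one effort-in slot at J1)

#0 |TF1
#1 |J2
#2 |I1
#3 |Sf1
#4 |J1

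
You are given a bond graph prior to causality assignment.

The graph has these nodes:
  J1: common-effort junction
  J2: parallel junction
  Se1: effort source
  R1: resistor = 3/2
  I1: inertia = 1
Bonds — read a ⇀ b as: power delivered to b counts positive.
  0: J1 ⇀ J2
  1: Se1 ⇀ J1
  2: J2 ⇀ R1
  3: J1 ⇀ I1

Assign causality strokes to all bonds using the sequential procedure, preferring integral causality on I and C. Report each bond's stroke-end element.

#1 |J1  (Se1: effort source, stroke at far end)
#0 |J2  (J1 effort already set via bond 1)
#3 |I1  (J1: bond 1 brought effort, rest push out)
#2 |R1  (J2 effort already set via bond 0)

#0 →J2
#1 →J1
#2 →R1
#3 →I1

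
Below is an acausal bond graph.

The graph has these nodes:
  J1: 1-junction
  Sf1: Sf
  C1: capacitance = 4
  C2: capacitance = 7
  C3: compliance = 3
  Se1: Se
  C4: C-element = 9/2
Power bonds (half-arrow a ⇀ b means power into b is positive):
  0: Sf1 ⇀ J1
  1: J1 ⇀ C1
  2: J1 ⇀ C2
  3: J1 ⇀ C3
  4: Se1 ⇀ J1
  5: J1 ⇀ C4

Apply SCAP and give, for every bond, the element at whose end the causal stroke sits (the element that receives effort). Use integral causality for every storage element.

#0 stroke at Sf1  (source Sf1 imposes f)
#4 stroke at J1  (Se1: effort source, stroke at far end)
#1 stroke at J1  (common-f at J1 fixed by 0)
#2 stroke at J1  (J1 flow already set via bond 0)
#3 stroke at J1  (J1 flow already set via bond 0)
#5 stroke at J1  (J1: bond 0 brought flow, rest push out)

b0 stroke→Sf1
b1 stroke→J1
b2 stroke→J1
b3 stroke→J1
b4 stroke→J1
b5 stroke→J1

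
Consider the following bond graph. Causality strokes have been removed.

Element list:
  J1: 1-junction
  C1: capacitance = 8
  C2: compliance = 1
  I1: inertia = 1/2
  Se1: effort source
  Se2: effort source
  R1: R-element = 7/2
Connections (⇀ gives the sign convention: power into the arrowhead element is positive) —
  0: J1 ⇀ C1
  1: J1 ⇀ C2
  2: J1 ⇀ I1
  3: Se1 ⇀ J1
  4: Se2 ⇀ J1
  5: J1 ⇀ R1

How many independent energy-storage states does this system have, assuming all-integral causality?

3  (C1, C2, I1 all integral)

#3 →J1  (Se1 (Se) sets effort on bond)
#4 →J1  (Se2 (Se) sets effort on bond)
#0 →J1  (prefer integral on C1)
#1 →J1  (C2 integral (e out))
#2 →I1  (prefer integral on I1)
#5 →J1  (1-jn J1 has f-setter on 2)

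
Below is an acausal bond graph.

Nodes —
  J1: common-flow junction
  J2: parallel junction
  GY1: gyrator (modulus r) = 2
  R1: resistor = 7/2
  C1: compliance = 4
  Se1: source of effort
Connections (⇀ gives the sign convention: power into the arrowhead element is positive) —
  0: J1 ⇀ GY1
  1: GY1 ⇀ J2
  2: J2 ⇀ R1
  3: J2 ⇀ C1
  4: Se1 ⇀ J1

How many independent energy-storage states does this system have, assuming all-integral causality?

1  (C1 all integral)

bond 4 |J1  (Se1 (Se) sets effort on bond)
bond 0 |GY1  (closing 1-jn rule on J1)
bond 1 |GY1  (through GY1, causality inverts; strokes same side of GY1)
bond 3 |J2  (C1 outputs effort q/C1)
bond 2 |R1  (0-jn J2 has e-setter on 3)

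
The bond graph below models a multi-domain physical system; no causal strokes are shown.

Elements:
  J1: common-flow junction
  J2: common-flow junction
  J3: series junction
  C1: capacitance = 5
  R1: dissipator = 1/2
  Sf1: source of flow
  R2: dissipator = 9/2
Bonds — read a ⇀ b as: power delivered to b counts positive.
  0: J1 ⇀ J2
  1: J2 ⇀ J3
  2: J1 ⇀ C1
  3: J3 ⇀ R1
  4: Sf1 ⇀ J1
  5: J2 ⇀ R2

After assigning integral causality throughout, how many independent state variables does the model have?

b4 →Sf1  (Sf1 fixes flow; stroke at Sf1)
b0 →J1  (1-jn J1 has f-setter on 4)
b2 →J1  (common-f at J1 fixed by 4)
b1 →J2  (J2: bond 0 brought flow, rest push out)
b5 →J2  (J2: bond 0 brought flow, rest push out)
b3 →J3  (common-f at J3 fixed by 1)

1  (C1 all integral)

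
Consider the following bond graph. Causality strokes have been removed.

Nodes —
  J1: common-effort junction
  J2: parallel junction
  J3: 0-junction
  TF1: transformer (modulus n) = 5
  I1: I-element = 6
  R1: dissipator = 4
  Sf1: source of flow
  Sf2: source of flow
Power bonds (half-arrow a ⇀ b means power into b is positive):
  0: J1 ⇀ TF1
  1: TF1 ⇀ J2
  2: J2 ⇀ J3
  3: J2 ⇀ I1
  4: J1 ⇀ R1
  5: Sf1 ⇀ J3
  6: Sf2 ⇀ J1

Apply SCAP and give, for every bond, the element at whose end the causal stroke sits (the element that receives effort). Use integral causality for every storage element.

bond 5 |Sf1  (Sf1: flow source, stroke at near end)
bond 6 |Sf2  (source Sf2 imposes f)
bond 2 |J3  (only one effort-in slot at J3)
bond 3 |I1  (prefer integral on I1)
bond 1 |J2  (J2 needs exactly one e-in)
bond 0 |TF1  (through TF1, causality passes straight; one stroke at TF1)
bond 4 |J1  (J1 needs exactly one e-in)

β0 →TF1
β1 →J2
β2 →J3
β3 →I1
β4 →J1
β5 →Sf1
β6 →Sf2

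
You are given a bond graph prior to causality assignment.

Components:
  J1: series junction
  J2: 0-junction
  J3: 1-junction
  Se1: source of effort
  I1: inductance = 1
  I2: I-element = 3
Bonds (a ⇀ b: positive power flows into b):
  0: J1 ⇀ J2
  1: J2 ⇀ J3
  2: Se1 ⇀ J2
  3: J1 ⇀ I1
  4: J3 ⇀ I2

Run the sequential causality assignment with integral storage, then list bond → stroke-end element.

b0 |J1
b1 |J3
b2 |J2
b3 |I1
b4 |I2

bond 2 |J2  (Se1 (Se) sets effort on bond)
bond 0 |J1  (J2: bond 2 brought effort, rest push out)
bond 1 |J3  (0-jn J2 has e-setter on 2)
bond 4 |I2  (closing 1-jn rule on J3)
bond 3 |I1  (only one flow-in slot at J1)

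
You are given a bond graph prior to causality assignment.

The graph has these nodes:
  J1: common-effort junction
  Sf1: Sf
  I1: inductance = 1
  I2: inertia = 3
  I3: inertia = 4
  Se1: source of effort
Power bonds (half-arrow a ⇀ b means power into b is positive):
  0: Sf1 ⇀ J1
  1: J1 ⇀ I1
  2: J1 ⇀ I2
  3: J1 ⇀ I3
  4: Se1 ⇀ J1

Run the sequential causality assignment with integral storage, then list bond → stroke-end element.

b0 |Sf1  (source Sf1 imposes f)
b4 |J1  (source Se1 imposes e)
b1 |I1  (J1 effort already set via bond 4)
b2 |I2  (J1: bond 4 brought effort, rest push out)
b3 |I3  (0-jn J1 has e-setter on 4)

#0 stroke at Sf1
#1 stroke at I1
#2 stroke at I2
#3 stroke at I3
#4 stroke at J1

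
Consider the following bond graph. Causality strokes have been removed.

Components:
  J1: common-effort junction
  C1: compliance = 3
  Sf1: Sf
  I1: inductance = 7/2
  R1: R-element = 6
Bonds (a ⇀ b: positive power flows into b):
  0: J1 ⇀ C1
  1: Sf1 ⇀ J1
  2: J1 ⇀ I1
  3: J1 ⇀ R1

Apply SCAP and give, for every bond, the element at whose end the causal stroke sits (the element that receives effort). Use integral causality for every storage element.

β0 |J1
β1 |Sf1
β2 |I1
β3 |R1

#1 stroke at Sf1  (source Sf1 imposes f)
#0 stroke at J1  (C1 integral (e out))
#2 stroke at I1  (common-e at J1 fixed by 0)
#3 stroke at R1  (J1: bond 0 brought effort, rest push out)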